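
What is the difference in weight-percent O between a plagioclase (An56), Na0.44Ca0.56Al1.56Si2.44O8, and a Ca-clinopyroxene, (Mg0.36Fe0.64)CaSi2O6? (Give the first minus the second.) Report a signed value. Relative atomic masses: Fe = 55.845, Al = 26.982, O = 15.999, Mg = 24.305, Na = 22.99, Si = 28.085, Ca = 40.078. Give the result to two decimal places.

First mineral: 127.992 g O in 271.171 g formula = 47.20 wt% O.
Second mineral: 95.994 g O in 236.733 g formula = 40.55 wt% O.
47.20% − 40.55% gives a difference of 6.65 percentage points.

6.65 percentage points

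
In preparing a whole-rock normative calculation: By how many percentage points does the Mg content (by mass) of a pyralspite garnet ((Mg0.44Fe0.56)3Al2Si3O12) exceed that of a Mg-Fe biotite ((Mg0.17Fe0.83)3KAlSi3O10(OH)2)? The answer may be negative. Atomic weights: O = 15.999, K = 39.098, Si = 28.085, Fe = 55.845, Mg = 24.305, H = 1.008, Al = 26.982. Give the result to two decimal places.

M((Mg0.44Fe0.56)3Al2Si3O12) = 456.109 g/mol, so wt% Mg = 32.083/456.109 × 100 = 7.03%.
M((Mg0.17Fe0.83)3KAlSi3O10(OH)2) = 495.789 g/mol, so wt% Mg = 12.396/495.789 × 100 = 2.50%.
7.03 − 2.50 = 4.53 pp.

4.53 percentage points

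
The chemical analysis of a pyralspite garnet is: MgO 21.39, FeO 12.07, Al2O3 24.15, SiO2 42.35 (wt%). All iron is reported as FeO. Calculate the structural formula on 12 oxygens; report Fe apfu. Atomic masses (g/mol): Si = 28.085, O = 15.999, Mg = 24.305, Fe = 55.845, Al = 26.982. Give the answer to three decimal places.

0.715 Fe apfu

MgO (M=40.304): mol = 0.53072; Mg = 0.53072, O = 0.53072.
FeO (M=71.844): mol = 0.16800; Fe = 0.16800, O = 0.16800.
Al2O3 (M=101.961): mol = 0.23686; Al = 0.47372, O = 0.71058.
SiO2 (M=60.083): mol = 0.70486; Si = 0.70486, O = 1.40972.
ΣO = 2.81902; factor = 12/ΣO = 4.25680.
Fe apfu = 0.16800 × 4.25680 = 0.715.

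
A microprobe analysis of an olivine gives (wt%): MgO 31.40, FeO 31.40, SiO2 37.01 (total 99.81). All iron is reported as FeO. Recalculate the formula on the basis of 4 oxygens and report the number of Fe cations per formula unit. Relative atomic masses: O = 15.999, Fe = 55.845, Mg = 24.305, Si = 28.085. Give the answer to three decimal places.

0.714 Fe apfu

MgO: 31.40/40.304 = 0.77908 mol → 0.77908 mol Mg, 0.77908 mol O.
FeO: 31.40/71.844 = 0.43706 mol → 0.43706 mol Fe, 0.43706 mol O.
SiO2: 37.01/60.083 = 0.61598 mol → 0.61598 mol Si, 1.23196 mol O.
Total oxygen = 2.44810 mol. Normalization factor = 4/2.44810 = 1.63392.
Fe per 4 O = 0.43706 × 1.63392 = 0.714.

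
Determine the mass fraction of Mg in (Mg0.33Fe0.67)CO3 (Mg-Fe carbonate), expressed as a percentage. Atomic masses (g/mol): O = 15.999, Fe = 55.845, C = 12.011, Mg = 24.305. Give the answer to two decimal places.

Formula mass = 0.33·24.305 + 0.67·55.845 + 1·12.011 + 3·15.999 = 105.445 g/mol, of which 8.021 g is Mg.
So Mg makes up 8.021/105.445 = 0.0761 of the mass, i.e. 7.61%.

7.61 wt%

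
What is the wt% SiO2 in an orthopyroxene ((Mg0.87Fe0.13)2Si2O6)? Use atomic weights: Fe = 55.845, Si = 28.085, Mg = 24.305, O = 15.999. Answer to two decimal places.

Formula mass = 208.974 g/mol.
2 Si → 2.0000 mol SiO2 per formula unit; M(SiO2) = 60.083, so SiO2 mass = 120.166 g.
120.166/208.974 × 100 = 57.50 wt%.

57.50 wt%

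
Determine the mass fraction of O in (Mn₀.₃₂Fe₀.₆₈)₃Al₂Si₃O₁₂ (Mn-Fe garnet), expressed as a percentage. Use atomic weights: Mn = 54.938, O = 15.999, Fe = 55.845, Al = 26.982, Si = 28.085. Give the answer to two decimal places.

Formula mass = 0.96×54.938 + 2.04×55.845 + 2×26.982 + 3×28.085 + 12×15.999 = 496.871 g/mol, of which 191.988 g is O.
So O makes up 191.988/496.871 = 0.3864 of the mass, i.e. 38.64%.

38.64 mass %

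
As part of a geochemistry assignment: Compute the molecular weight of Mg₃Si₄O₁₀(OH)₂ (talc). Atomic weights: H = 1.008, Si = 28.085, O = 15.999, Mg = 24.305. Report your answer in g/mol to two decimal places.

379.26 g/mol

M = 3·24.305 + 4·28.085 + 12·15.999 + 2·1.008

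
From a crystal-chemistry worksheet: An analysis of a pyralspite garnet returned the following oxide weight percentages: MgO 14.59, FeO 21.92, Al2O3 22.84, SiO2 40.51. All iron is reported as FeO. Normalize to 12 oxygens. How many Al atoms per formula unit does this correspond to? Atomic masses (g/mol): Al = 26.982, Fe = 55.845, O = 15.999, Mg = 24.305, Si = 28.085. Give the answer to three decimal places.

MgO: 14.59/40.304 = 0.36200 mol → 0.36200 mol Mg, 0.36200 mol O.
FeO: 21.92/71.844 = 0.30511 mol → 0.30511 mol Fe, 0.30511 mol O.
Al2O3: 22.84/101.961 = 0.22401 mol → 0.44802 mol Al, 0.67203 mol O.
SiO2: 40.51/60.083 = 0.67423 mol → 0.67423 mol Si, 1.34846 mol O.
Total oxygen = 2.68760 mol. Normalization factor = 12/2.68760 = 4.46495.
Al per 12 O = 0.44802 × 4.46495 = 2.000.

2.000 Al apfu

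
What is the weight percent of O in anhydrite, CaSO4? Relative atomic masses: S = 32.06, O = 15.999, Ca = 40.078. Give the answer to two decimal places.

Molar mass of CaSO4: 1×40.078 + 1×32.06 + 4×15.999 = 136.134 g/mol.
Mass of O per formula unit: 4 × 15.999 = 63.996 g.
Weight fraction O = 63.996 / 136.134 = 0.4701.

47.01 wt%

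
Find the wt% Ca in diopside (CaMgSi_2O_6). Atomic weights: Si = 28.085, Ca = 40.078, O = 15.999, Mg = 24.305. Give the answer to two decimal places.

18.51 mass %

M(CaMgSi_2O_6) = 216.547 g/mol.
Ca contributes 1 × 40.078 = 40.078 g per mole.
40.078/216.547 = 0.1851 → 18.51%.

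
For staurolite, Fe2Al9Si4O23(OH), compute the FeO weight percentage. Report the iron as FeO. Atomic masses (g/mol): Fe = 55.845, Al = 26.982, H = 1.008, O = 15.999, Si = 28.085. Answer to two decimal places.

Molar mass of Fe2Al9Si4O23(OH) = 2·55.845 + 9·26.982 + 4·28.085 + 24·15.999 + 1·1.008 = 851.852 g/mol.
Each formula unit contains 2 Fe, equivalent to 2/1 = 2.0000 mol FeO.
M(FeO) = 1×55.845 + 1×15.999 = 71.844 g/mol.
Mass of FeO per formula unit = 2.0000 × 71.844 = 143.688 g.
FeO wt% = 143.688 / 851.852 × 100 = 16.87%.

16.87 wt%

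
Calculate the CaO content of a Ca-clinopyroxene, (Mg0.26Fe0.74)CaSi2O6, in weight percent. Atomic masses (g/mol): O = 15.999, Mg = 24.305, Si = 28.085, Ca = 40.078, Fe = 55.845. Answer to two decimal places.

Molar mass of (Mg0.26Fe0.74)CaSi2O6 = 0.26×24.305 + 0.74×55.845 + 1×40.078 + 2×28.085 + 6×15.999 = 239.887 g/mol.
Each formula unit contains 1 Ca, equivalent to 1/1 = 1.0000 mol CaO.
M(CaO) = 1×40.078 + 1×15.999 = 56.077 g/mol.
Mass of CaO per formula unit = 1.0000 × 56.077 = 56.077 g.
CaO wt% = 56.077 / 239.887 × 100 = 23.38%.

23.38 wt%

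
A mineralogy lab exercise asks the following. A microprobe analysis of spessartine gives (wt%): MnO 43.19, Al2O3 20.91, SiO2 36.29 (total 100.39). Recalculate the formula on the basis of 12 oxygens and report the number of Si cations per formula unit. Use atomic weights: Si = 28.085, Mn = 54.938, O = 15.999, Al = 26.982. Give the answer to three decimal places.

2.980 Si apfu

43.19 wt% MnO ÷ 70.937 g/mol = 0.60885 mol, giving 0.60885 Mn and 0.60885 O.
20.91 wt% Al2O3 ÷ 101.961 g/mol = 0.20508 mol, giving 0.41016 Al and 0.61524 O.
36.29 wt% SiO2 ÷ 60.083 g/mol = 0.60400 mol, giving 0.60400 Si and 1.20800 O.
Oxygen sums to 2.43209; scaling by 12/2.43209 = 4.93403 puts the formula on 12 O.
Si: 0.60400 × 4.93403 = 2.980 atoms per formula unit.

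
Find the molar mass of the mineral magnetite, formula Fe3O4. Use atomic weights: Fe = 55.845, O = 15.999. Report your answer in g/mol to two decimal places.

231.53 g/mol

Fe: 3 × 55.845 = 167.5350
O: 4 × 15.999 = 63.9960
Summing the contributions gives the formula mass.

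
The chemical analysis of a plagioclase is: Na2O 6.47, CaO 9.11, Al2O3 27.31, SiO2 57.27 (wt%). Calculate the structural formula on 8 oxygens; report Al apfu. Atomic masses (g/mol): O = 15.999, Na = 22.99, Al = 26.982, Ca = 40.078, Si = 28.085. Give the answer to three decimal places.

1.440 Al apfu

Na2O (M=61.979): mol = 0.10439; Na = 0.20878, O = 0.10439.
CaO (M=56.077): mol = 0.16246; Ca = 0.16246, O = 0.16246.
Al2O3 (M=101.961): mol = 0.26785; Al = 0.53570, O = 0.80355.
SiO2 (M=60.083): mol = 0.95318; Si = 0.95318, O = 1.90636.
ΣO = 2.97676; factor = 8/ΣO = 2.68749.
Al apfu = 0.53570 × 2.68749 = 1.440.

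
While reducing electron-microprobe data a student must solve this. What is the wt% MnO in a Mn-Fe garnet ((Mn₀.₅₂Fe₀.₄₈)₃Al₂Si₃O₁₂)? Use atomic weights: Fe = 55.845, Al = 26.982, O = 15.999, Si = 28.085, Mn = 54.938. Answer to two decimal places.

22.30 wt%

Molar mass of (Mn₀.₅₂Fe₀.₄₈)₃Al₂Si₃O₁₂ = 1.56·54.938 + 1.44·55.845 + 2·26.982 + 3·28.085 + 12·15.999 = 496.327 g/mol.
Each formula unit contains 1.56 Mn, equivalent to 1.56/1 = 1.5600 mol MnO.
M(MnO) = 1×54.938 + 1×15.999 = 70.937 g/mol.
Mass of MnO per formula unit = 1.5600 × 70.937 = 110.662 g.
MnO wt% = 110.662 / 496.327 × 100 = 22.30%.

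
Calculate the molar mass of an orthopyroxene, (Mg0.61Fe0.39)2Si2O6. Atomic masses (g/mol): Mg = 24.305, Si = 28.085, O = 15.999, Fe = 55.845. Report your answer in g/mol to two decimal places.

225.38 g/mol

M = 1.22·24.305 + 0.78·55.845 + 2·28.085 + 6·15.999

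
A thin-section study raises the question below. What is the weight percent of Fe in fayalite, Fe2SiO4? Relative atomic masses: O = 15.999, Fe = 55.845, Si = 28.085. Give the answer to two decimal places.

Molar mass of Fe2SiO4: 2*55.845 + 1*28.085 + 4*15.999 = 203.771 g/mol.
Mass of Fe per formula unit: 2 × 55.845 = 111.690 g.
Weight fraction Fe = 111.690 / 203.771 = 0.5481.

54.81 weight percent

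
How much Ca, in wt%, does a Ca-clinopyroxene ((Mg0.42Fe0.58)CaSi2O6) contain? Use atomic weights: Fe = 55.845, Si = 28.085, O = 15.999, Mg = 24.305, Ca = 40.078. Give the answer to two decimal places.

Molar mass of (Mg0.42Fe0.58)CaSi2O6: 0.42·24.305 + 0.58·55.845 + 1·40.078 + 2·28.085 + 6·15.999 = 234.840 g/mol.
Mass of Ca per formula unit: 1 × 40.078 = 40.078 g.
Weight fraction Ca = 40.078 / 234.840 = 0.1707.

17.07 wt%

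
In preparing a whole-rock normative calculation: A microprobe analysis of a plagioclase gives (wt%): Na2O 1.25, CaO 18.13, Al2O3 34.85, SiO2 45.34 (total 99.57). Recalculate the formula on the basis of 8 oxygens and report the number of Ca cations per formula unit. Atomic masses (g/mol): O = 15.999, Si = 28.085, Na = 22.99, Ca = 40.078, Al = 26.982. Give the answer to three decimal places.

Na2O: 1.25/61.979 = 0.02017 mol → 0.04034 mol Na, 0.02017 mol O.
CaO: 18.13/56.077 = 0.32331 mol → 0.32331 mol Ca, 0.32331 mol O.
Al2O3: 34.85/101.961 = 0.34180 mol → 0.68360 mol Al, 1.02540 mol O.
SiO2: 45.34/60.083 = 0.75462 mol → 0.75462 mol Si, 1.50924 mol O.
Total oxygen = 2.87812 mol. Normalization factor = 8/2.87812 = 2.77959.
Ca per 8 O = 0.32331 × 2.77959 = 0.899.

0.899 Ca apfu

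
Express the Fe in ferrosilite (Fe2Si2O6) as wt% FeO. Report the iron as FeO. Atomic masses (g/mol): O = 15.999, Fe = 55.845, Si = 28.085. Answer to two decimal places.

Molar mass of Fe2Si2O6 = 2·55.845 + 2·28.085 + 6·15.999 = 263.854 g/mol.
Each formula unit contains 2 Fe, equivalent to 2/1 = 2.0000 mol FeO.
M(FeO) = 1×55.845 + 1×15.999 = 71.844 g/mol.
Mass of FeO per formula unit = 2.0000 × 71.844 = 143.688 g.
FeO wt% = 143.688 / 263.854 × 100 = 54.46%.

54.46 wt%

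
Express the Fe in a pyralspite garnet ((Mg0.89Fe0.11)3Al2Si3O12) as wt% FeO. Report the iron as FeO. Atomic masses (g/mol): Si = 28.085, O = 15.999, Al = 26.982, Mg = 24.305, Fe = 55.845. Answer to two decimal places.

M((Mg0.89Fe0.11)3Al2Si3O12) = 413.530 g/mol; M(FeO) = 71.844 g/mol.
Moles FeO per formula unit = 0.33 Fe ÷ 1 = 0.3300.
FeO fraction = (0.3300 × 71.844) / 413.530 = 23.709/413.530 = 0.0573.

5.73 wt%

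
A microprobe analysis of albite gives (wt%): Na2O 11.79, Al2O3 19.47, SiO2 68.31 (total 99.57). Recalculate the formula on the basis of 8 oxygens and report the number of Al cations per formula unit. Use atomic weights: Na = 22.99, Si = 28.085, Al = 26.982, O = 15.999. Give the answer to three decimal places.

11.79 wt% Na2O ÷ 61.979 g/mol = 0.19023 mol, giving 0.38046 Na and 0.19023 O.
19.47 wt% Al2O3 ÷ 101.961 g/mol = 0.19096 mol, giving 0.38192 Al and 0.57288 O.
68.31 wt% SiO2 ÷ 60.083 g/mol = 1.13693 mol, giving 1.13693 Si and 2.27386 O.
Oxygen sums to 3.03697; scaling by 8/3.03697 = 2.63420 puts the formula on 8 O.
Al: 0.38192 × 2.63420 = 1.006 atoms per formula unit.

1.006 Al apfu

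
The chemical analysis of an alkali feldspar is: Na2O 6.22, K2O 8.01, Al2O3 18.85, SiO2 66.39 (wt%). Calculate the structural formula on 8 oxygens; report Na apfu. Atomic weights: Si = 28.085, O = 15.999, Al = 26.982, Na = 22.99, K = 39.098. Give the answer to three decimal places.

Na2O (M=61.979): mol = 0.10036; Na = 0.20072, O = 0.10036.
K2O (M=94.195): mol = 0.08504; K = 0.17008, O = 0.08504.
Al2O3 (M=101.961): mol = 0.18487; Al = 0.36974, O = 0.55461.
SiO2 (M=60.083): mol = 1.10497; Si = 1.10497, O = 2.20994.
ΣO = 2.94995; factor = 8/ΣO = 2.71191.
Na apfu = 0.20072 × 2.71191 = 0.544.

0.544 Na apfu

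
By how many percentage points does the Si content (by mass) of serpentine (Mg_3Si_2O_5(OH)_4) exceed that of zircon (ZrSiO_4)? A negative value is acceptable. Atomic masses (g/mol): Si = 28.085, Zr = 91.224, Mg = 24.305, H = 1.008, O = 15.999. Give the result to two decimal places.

4.95 percentage points

M(Mg_3Si_2O_5(OH)_4) = 277.108 g/mol, so wt% Si = 56.170/277.108 × 100 = 20.27%.
M(ZrSiO_4) = 183.305 g/mol, so wt% Si = 28.085/183.305 × 100 = 15.32%.
20.27 − 15.32 = 4.95 pp.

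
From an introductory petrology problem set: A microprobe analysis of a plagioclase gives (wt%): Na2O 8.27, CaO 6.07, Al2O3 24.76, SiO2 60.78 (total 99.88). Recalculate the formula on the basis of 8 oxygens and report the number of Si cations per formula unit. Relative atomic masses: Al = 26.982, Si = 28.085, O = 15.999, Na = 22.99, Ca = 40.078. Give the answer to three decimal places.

Na2O: 8.27/61.979 = 0.13343 mol → 0.26686 mol Na, 0.13343 mol O.
CaO: 6.07/56.077 = 0.10824 mol → 0.10824 mol Ca, 0.10824 mol O.
Al2O3: 24.76/101.961 = 0.24284 mol → 0.48568 mol Al, 0.72852 mol O.
SiO2: 60.78/60.083 = 1.01160 mol → 1.01160 mol Si, 2.02320 mol O.
Total oxygen = 2.99339 mol. Normalization factor = 8/2.99339 = 2.67256.
Si per 8 O = 1.01160 × 2.67256 = 2.704.

2.704 Si apfu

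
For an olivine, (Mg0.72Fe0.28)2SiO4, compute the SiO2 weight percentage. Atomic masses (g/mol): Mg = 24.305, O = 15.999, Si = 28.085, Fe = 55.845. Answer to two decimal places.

M((Mg0.72Fe0.28)2SiO4) = 158.353 g/mol; M(SiO2) = 60.083 g/mol.
Moles SiO2 per formula unit = 1 Si ÷ 1 = 1.0000.
SiO2 fraction = (1.0000 × 60.083) / 158.353 = 60.083/158.353 = 0.3794.

37.94 wt%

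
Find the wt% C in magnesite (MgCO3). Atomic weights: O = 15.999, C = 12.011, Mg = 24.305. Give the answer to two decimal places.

14.25 wt%

Formula mass = 1·24.305 + 1·12.011 + 3·15.999 = 84.313 g/mol, of which 12.011 g is C.
So C makes up 12.011/84.313 = 0.1425 of the mass, i.e. 14.25%.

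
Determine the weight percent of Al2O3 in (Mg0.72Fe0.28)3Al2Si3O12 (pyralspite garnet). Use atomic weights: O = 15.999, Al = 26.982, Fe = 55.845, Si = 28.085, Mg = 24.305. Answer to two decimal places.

Molar mass of (Mg0.72Fe0.28)3Al2Si3O12 = 2.16*24.305 + 0.84*55.845 + 2*26.982 + 3*28.085 + 12*15.999 = 429.616 g/mol.
Each formula unit contains 2 Al, equivalent to 2/2 = 1.0000 mol Al2O3.
M(Al2O3) = 2×26.982 + 3×15.999 = 101.961 g/mol.
Mass of Al2O3 per formula unit = 1.0000 × 101.961 = 101.961 g.
Al2O3 wt% = 101.961 / 429.616 × 100 = 23.73%.

23.73 wt%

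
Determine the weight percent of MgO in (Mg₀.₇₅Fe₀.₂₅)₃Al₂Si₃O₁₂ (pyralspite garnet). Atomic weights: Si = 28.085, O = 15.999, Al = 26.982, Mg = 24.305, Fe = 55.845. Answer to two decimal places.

M((Mg₀.₇₅Fe₀.₂₅)₃Al₂Si₃O₁₂) = 426.777 g/mol; M(MgO) = 40.304 g/mol.
Moles MgO per formula unit = 2.25 Mg ÷ 1 = 2.2500.
MgO fraction = (2.2500 × 40.304) / 426.777 = 90.684/426.777 = 0.2125.

21.25 wt%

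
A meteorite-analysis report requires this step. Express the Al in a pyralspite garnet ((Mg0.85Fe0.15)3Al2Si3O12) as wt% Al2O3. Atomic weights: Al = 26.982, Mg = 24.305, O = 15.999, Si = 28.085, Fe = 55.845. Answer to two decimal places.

Formula mass = 417.315 g/mol.
2 Al → 1.0000 mol Al2O3 per formula unit; M(Al2O3) = 101.961, so Al2O3 mass = 101.961 g.
101.961/417.315 × 100 = 24.43 wt%.

24.43 wt%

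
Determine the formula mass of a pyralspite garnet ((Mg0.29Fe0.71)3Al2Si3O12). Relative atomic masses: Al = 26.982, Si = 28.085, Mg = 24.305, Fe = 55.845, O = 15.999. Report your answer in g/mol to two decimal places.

M = 0.87*24.305 + 2.13*55.845 + 2*26.982 + 3*28.085 + 12*15.999

470.30 g/mol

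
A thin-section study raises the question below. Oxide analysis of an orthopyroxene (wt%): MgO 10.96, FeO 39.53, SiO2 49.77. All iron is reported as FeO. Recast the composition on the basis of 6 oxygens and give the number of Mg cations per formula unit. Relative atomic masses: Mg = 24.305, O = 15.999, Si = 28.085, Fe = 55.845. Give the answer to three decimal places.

0.658 Mg apfu

10.96 wt% MgO ÷ 40.304 g/mol = 0.27193 mol, giving 0.27193 Mg and 0.27193 O.
39.53 wt% FeO ÷ 71.844 g/mol = 0.55022 mol, giving 0.55022 Fe and 0.55022 O.
49.77 wt% SiO2 ÷ 60.083 g/mol = 0.82835 mol, giving 0.82835 Si and 1.65670 O.
Oxygen sums to 2.47885; scaling by 6/2.47885 = 2.42048 puts the formula on 6 O.
Mg: 0.27193 × 2.42048 = 0.658 atoms per formula unit.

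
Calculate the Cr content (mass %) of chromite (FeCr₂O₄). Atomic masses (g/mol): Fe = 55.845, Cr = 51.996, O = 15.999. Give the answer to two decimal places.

M(FeCr₂O₄) = 223.833 g/mol.
Cr contributes 2 × 51.996 = 103.992 g per mole.
103.992/223.833 = 0.4646 → 46.46%.

46.46 mass %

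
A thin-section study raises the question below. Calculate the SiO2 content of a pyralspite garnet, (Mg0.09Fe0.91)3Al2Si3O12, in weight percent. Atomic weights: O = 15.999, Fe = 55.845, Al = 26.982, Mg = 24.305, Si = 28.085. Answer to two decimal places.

M((Mg0.09Fe0.91)3Al2Si3O12) = 489.226 g/mol; M(SiO2) = 60.083 g/mol.
Moles SiO2 per formula unit = 3 Si ÷ 1 = 3.0000.
SiO2 fraction = (3.0000 × 60.083) / 489.226 = 180.249/489.226 = 0.3684.

36.84 wt%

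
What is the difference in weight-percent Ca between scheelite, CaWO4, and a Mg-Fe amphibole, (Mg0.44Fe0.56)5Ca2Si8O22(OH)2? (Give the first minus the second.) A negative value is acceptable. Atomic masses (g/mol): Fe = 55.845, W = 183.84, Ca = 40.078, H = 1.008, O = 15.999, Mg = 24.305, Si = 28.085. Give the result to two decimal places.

Ca in CaWO4: molar mass 287.914 g/mol; 1×40.078 = 40.078 g → 13.92 wt%.
Ca in (Mg0.44Fe0.56)5Ca2Si8O22(OH)2: molar mass 900.665 g/mol; 2×40.078 = 80.156 g → 8.90 wt%.
Difference = 13.92 − 8.90 = 5.02 percentage points.

5.02 percentage points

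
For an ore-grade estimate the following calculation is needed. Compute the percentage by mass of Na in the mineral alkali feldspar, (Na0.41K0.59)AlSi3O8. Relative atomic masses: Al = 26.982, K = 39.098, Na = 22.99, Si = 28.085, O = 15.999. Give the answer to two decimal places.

Formula mass = 0.41×22.99 + 0.59×39.098 + 1×26.982 + 3×28.085 + 8×15.999 = 271.723 g/mol, of which 9.426 g is Na.
So Na makes up 9.426/271.723 = 0.0347 of the mass, i.e. 3.47%.

3.47 wt%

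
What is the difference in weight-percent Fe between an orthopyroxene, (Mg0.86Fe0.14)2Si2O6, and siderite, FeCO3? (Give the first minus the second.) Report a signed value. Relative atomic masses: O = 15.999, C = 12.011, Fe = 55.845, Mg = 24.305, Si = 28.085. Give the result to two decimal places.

-40.74 percentage points

Fe in (Mg0.86Fe0.14)2Si2O6: molar mass 209.605 g/mol; 0.28×55.845 = 15.637 g → 7.46 wt%.
Fe in FeCO3: molar mass 115.853 g/mol; 1×55.845 = 55.845 g → 48.20 wt%.
Difference = 7.46 − 48.20 = -40.74 percentage points.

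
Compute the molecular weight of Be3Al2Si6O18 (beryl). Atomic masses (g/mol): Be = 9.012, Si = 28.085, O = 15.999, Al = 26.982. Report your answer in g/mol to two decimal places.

Be: 3 × 9.012 = 27.0360
Al: 2 × 26.982 = 53.9640
Si: 6 × 28.085 = 168.5100
O: 18 × 15.999 = 287.9820
Summing the contributions gives the formula mass.

537.49 g/mol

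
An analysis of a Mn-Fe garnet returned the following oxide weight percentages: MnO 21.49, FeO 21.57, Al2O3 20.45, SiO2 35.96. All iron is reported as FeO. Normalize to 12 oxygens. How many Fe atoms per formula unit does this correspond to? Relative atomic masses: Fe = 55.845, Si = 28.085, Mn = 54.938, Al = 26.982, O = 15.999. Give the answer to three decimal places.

21.49 wt% MnO ÷ 70.937 g/mol = 0.30294 mol, giving 0.30294 Mn and 0.30294 O.
21.57 wt% FeO ÷ 71.844 g/mol = 0.30023 mol, giving 0.30023 Fe and 0.30023 O.
20.45 wt% Al2O3 ÷ 101.961 g/mol = 0.20057 mol, giving 0.40114 Al and 0.60171 O.
35.96 wt% SiO2 ÷ 60.083 g/mol = 0.59851 mol, giving 0.59851 Si and 1.19702 O.
Oxygen sums to 2.40190; scaling by 12/2.40190 = 4.99604 puts the formula on 12 O.
Fe: 0.30023 × 4.99604 = 1.500 atoms per formula unit.

1.500 Fe apfu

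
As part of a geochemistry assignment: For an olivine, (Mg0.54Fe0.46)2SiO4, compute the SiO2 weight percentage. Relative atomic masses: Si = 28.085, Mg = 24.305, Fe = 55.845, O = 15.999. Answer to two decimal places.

35.40 wt%

Formula mass = 169.708 g/mol.
1 Si → 1.0000 mol SiO2 per formula unit; M(SiO2) = 60.083, so SiO2 mass = 60.083 g.
60.083/169.708 × 100 = 35.40 wt%.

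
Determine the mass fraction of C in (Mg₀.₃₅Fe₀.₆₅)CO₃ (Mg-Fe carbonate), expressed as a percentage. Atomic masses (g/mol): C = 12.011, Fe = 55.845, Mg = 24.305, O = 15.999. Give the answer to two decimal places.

Molar mass of (Mg₀.₃₅Fe₀.₆₅)CO₃: 0.35×24.305 + 0.65×55.845 + 1×12.011 + 3×15.999 = 104.814 g/mol.
Mass of C per formula unit: 1 × 12.011 = 12.011 g.
Weight fraction C = 12.011 / 104.814 = 0.1146.

11.46 wt%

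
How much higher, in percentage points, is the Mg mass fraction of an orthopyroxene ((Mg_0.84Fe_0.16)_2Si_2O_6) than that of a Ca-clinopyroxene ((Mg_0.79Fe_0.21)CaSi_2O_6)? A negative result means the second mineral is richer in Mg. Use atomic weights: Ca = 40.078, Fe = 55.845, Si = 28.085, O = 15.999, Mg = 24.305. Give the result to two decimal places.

10.76 percentage points

M((Mg_0.84Fe_0.16)_2Si_2O_6) = 210.867 g/mol, so wt% Mg = 40.832/210.867 × 100 = 19.36%.
M((Mg_0.79Fe_0.21)CaSi_2O_6) = 223.170 g/mol, so wt% Mg = 19.201/223.170 × 100 = 8.60%.
19.36 − 8.60 = 10.76 pp.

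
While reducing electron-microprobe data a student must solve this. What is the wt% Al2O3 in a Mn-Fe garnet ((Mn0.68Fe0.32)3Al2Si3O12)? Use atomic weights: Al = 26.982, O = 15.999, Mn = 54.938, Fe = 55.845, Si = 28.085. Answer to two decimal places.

Formula mass = 495.892 g/mol.
2 Al → 1.0000 mol Al2O3 per formula unit; M(Al2O3) = 101.961, so Al2O3 mass = 101.961 g.
101.961/495.892 × 100 = 20.56 wt%.

20.56 wt%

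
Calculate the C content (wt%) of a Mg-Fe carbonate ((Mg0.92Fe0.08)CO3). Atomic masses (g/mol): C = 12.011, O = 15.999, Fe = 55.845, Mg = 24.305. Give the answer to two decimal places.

M((Mg0.92Fe0.08)CO3) = 86.836 g/mol.
C contributes 1 × 12.011 = 12.011 g per mole.
12.011/86.836 = 0.1383 → 13.83%.

13.83 wt%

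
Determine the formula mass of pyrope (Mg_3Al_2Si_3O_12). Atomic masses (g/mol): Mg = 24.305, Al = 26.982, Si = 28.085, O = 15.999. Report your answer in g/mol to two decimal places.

Mg: 3 × 24.305 = 72.9150
Al: 2 × 26.982 = 53.9640
Si: 3 × 28.085 = 84.2550
O: 12 × 15.999 = 191.9880
Summing the contributions gives the formula mass.

403.12 g/mol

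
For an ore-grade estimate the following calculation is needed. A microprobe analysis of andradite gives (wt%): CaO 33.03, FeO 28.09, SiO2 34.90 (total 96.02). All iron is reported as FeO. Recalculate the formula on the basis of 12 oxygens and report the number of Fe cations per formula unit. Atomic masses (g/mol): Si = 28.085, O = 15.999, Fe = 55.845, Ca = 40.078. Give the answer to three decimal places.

2.191 Fe apfu

CaO: 33.03/56.077 = 0.58901 mol → 0.58901 mol Ca, 0.58901 mol O.
FeO: 28.09/71.844 = 0.39099 mol → 0.39099 mol Fe, 0.39099 mol O.
SiO2: 34.90/60.083 = 0.58086 mol → 0.58086 mol Si, 1.16172 mol O.
Total oxygen = 2.14172 mol. Normalization factor = 12/2.14172 = 5.60297.
Fe per 12 O = 0.39099 × 5.60297 = 2.191.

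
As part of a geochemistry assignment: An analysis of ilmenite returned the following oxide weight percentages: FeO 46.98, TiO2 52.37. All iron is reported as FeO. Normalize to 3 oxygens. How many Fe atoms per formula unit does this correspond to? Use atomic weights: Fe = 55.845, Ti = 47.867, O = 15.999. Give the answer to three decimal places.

46.98 wt% FeO ÷ 71.844 g/mol = 0.65392 mol, giving 0.65392 Fe and 0.65392 O.
52.37 wt% TiO2 ÷ 79.865 g/mol = 0.65573 mol, giving 0.65573 Ti and 1.31146 O.
Oxygen sums to 1.96538; scaling by 3/1.96538 = 1.52642 puts the formula on 3 O.
Fe: 0.65392 × 1.52642 = 0.998 atoms per formula unit.

0.998 Fe apfu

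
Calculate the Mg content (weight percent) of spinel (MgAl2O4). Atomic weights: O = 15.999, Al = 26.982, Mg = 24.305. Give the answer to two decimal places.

17.08 weight percent

M(MgAl2O4) = 142.265 g/mol.
Mg contributes 1 × 24.305 = 24.305 g per mole.
24.305/142.265 = 0.1708 → 17.08%.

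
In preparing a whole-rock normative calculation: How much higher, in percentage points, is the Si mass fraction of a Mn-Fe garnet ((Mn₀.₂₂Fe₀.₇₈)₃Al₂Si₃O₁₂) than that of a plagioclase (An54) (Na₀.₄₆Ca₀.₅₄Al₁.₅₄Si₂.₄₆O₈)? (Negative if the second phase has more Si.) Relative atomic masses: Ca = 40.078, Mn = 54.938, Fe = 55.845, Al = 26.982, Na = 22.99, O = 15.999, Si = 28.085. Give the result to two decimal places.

First mineral: 84.255 g Si in 497.143 g formula = 16.95 wt% Si.
Second mineral: 69.089 g Si in 270.851 g formula = 25.51 wt% Si.
16.95% − 25.51% gives a difference of -8.56 percentage points.

-8.56 percentage points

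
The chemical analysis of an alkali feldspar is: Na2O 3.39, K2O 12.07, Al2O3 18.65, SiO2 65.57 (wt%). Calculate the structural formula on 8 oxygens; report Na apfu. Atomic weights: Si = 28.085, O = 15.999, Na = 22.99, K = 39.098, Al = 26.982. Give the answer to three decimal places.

3.39 wt% Na2O ÷ 61.979 g/mol = 0.05470 mol, giving 0.10940 Na and 0.05470 O.
12.07 wt% K2O ÷ 94.195 g/mol = 0.12814 mol, giving 0.25628 K and 0.12814 O.
18.65 wt% Al2O3 ÷ 101.961 g/mol = 0.18291 mol, giving 0.36582 Al and 0.54873 O.
65.57 wt% SiO2 ÷ 60.083 g/mol = 1.09132 mol, giving 1.09132 Si and 2.18264 O.
Oxygen sums to 2.91421; scaling by 8/2.91421 = 2.74517 puts the formula on 8 O.
Na: 0.10940 × 2.74517 = 0.300 atoms per formula unit.

0.300 Na apfu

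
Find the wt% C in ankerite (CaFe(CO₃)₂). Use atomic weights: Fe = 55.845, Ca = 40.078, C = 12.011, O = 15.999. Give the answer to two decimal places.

11.12 mass %

Formula mass = 1*40.078 + 1*55.845 + 2*12.011 + 6*15.999 = 215.939 g/mol, of which 24.022 g is C.
So C makes up 24.022/215.939 = 0.1112 of the mass, i.e. 11.12%.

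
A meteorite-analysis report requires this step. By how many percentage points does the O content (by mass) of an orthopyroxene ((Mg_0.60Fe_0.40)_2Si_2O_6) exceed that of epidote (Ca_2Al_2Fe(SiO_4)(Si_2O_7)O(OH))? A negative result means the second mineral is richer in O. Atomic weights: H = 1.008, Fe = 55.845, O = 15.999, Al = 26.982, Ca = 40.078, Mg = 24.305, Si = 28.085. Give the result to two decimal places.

-0.57 percentage points

O in (Mg_0.60Fe_0.40)_2Si_2O_6: molar mass 226.006 g/mol; 6×15.999 = 95.994 g → 42.47 wt%.
O in Ca_2Al_2Fe(SiO_4)(Si_2O_7)O(OH): molar mass 483.215 g/mol; 13×15.999 = 207.987 g → 43.04 wt%.
Difference = 42.47 − 43.04 = -0.57 percentage points.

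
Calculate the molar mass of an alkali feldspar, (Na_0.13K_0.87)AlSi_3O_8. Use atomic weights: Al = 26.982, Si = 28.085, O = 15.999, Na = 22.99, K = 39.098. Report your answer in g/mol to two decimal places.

276.23 g/mol

The formula mass is the sum 0.13(22.99) + 0.87(39.098) + 1(26.982) + 3(28.085) + 8(15.999).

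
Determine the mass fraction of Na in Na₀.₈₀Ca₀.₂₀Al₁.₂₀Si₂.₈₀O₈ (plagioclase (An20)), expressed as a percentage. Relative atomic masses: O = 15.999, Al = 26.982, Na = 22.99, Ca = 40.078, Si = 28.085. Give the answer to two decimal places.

6.93 wt%

Formula mass = 0.80×22.99 + 0.20×40.078 + 1.20×26.982 + 2.80×28.085 + 8×15.999 = 265.416 g/mol, of which 18.392 g is Na.
So Na makes up 18.392/265.416 = 0.0693 of the mass, i.e. 6.93%.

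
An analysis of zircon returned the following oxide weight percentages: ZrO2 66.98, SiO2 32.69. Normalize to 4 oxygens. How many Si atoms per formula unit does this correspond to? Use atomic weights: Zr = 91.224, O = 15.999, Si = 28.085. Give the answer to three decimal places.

ZrO2 (M=123.222): mol = 0.54357; Zr = 0.54357, O = 1.08714.
SiO2 (M=60.083): mol = 0.54408; Si = 0.54408, O = 1.08816.
ΣO = 2.17530; factor = 4/ΣO = 1.83883.
Si apfu = 0.54408 × 1.83883 = 1.000.

1.000 Si apfu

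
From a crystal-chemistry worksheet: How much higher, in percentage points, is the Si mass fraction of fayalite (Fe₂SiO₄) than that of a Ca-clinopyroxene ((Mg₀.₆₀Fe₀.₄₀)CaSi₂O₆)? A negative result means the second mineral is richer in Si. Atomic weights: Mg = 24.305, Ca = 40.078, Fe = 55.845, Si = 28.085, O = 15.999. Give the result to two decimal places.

-10.73 percentage points

Si in Fe₂SiO₄: molar mass 203.771 g/mol; 1×28.085 = 28.085 g → 13.78 wt%.
Si in (Mg₀.₆₀Fe₀.₄₀)CaSi₂O₆: molar mass 229.163 g/mol; 2×28.085 = 56.170 g → 24.51 wt%.
Difference = 13.78 − 24.51 = -10.73 percentage points.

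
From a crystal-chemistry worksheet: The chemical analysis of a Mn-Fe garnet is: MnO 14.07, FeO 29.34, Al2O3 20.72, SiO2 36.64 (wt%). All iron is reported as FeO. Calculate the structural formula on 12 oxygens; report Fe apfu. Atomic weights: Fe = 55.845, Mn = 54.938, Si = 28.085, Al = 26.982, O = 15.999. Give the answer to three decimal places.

2.012 Fe apfu

MnO: 14.07/70.937 = 0.19835 mol → 0.19835 mol Mn, 0.19835 mol O.
FeO: 29.34/71.844 = 0.40838 mol → 0.40838 mol Fe, 0.40838 mol O.
Al2O3: 20.72/101.961 = 0.20321 mol → 0.40642 mol Al, 0.60963 mol O.
SiO2: 36.64/60.083 = 0.60982 mol → 0.60982 mol Si, 1.21964 mol O.
Total oxygen = 2.43600 mol. Normalization factor = 12/2.43600 = 4.92611.
Fe per 12 O = 0.40838 × 4.92611 = 2.012.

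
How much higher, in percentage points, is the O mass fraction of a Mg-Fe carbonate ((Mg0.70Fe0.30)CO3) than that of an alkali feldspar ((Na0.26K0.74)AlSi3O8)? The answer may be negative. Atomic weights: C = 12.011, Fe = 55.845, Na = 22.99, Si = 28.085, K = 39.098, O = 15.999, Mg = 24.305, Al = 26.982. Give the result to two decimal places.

O in (Mg0.70Fe0.30)CO3: molar mass 93.775 g/mol; 3×15.999 = 47.997 g → 51.18 wt%.
O in (Na0.26K0.74)AlSi3O8: molar mass 274.139 g/mol; 8×15.999 = 127.992 g → 46.69 wt%.
Difference = 51.18 − 46.69 = 4.49 percentage points.

4.49 percentage points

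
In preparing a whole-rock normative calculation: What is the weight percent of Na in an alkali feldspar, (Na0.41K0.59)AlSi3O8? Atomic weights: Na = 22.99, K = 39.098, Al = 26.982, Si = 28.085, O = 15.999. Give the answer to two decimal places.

3.47 wt%

M((Na0.41K0.59)AlSi3O8) = 271.723 g/mol.
Na contributes 0.41 × 22.99 = 9.426 g per mole.
9.426/271.723 = 0.0347 → 3.47%.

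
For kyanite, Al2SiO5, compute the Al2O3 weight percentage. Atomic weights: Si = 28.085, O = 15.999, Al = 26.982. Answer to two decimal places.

Formula mass = 162.044 g/mol.
2 Al → 1.0000 mol Al2O3 per formula unit; M(Al2O3) = 101.961, so Al2O3 mass = 101.961 g.
101.961/162.044 × 100 = 62.92 wt%.

62.92 wt%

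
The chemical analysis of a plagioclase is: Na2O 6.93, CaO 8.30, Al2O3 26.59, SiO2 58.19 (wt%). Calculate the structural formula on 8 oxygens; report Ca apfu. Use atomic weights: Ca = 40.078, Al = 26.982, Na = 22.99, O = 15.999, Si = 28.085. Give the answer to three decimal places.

Na2O: 6.93/61.979 = 0.11181 mol → 0.22362 mol Na, 0.11181 mol O.
CaO: 8.30/56.077 = 0.14801 mol → 0.14801 mol Ca, 0.14801 mol O.
Al2O3: 26.59/101.961 = 0.26079 mol → 0.52158 mol Al, 0.78237 mol O.
SiO2: 58.19/60.083 = 0.96849 mol → 0.96849 mol Si, 1.93698 mol O.
Total oxygen = 2.97917 mol. Normalization factor = 8/2.97917 = 2.68531.
Ca per 8 O = 0.14801 × 2.68531 = 0.397.

0.397 Ca apfu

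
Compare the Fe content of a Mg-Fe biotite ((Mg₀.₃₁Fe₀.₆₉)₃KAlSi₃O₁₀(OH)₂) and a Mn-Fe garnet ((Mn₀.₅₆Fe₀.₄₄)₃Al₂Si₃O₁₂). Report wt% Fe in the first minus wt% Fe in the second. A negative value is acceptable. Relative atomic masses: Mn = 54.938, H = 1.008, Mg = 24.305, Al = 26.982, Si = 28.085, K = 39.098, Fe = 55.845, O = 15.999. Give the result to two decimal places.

9.10 percentage points

First mineral: 115.599 g Fe in 482.542 g formula = 23.96 wt% Fe.
Second mineral: 73.715 g Fe in 496.218 g formula = 14.86 wt% Fe.
23.96% − 14.86% gives a difference of 9.10 percentage points.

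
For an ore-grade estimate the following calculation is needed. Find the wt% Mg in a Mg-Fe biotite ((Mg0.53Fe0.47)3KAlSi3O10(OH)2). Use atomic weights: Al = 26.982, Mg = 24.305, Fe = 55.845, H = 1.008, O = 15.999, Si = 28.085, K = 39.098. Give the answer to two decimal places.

Formula mass = 1.59×24.305 + 1.41×55.845 + 1×39.098 + 1×26.982 + 3×28.085 + 12×15.999 + 2×1.008 = 461.725 g/mol, of which 38.645 g is Mg.
So Mg makes up 38.645/461.725 = 0.0837 of the mass, i.e. 8.37%.

8.37 wt%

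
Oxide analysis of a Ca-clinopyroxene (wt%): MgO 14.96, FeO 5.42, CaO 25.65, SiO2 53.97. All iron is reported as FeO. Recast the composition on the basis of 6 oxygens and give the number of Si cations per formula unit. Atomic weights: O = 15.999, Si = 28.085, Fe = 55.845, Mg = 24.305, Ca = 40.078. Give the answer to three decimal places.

1.996 Si apfu

MgO: 14.96/40.304 = 0.37118 mol → 0.37118 mol Mg, 0.37118 mol O.
FeO: 5.42/71.844 = 0.07544 mol → 0.07544 mol Fe, 0.07544 mol O.
CaO: 25.65/56.077 = 0.45741 mol → 0.45741 mol Ca, 0.45741 mol O.
SiO2: 53.97/60.083 = 0.89826 mol → 0.89826 mol Si, 1.79652 mol O.
Total oxygen = 2.70055 mol. Normalization factor = 6/2.70055 = 2.22177.
Si per 6 O = 0.89826 × 2.22177 = 1.996.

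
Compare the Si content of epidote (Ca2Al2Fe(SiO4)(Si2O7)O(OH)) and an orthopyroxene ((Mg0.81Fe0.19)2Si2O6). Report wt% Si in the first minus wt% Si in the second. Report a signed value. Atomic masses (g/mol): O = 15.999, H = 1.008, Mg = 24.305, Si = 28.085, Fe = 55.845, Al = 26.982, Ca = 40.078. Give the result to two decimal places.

-8.96 percentage points

First mineral: 84.255 g Si in 483.215 g formula = 17.44 wt% Si.
Second mineral: 56.170 g Si in 212.759 g formula = 26.40 wt% Si.
17.44% − 26.40% gives a difference of -8.96 percentage points.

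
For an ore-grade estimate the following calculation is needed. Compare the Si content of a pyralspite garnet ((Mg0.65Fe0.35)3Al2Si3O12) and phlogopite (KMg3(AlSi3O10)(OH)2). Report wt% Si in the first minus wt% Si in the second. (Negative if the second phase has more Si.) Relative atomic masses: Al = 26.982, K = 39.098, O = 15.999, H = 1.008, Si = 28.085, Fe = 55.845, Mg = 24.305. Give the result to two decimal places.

-0.88 percentage points

First mineral: 84.255 g Si in 436.239 g formula = 19.31 wt% Si.
Second mineral: 84.255 g Si in 417.254 g formula = 20.19 wt% Si.
19.31% − 20.19% gives a difference of -0.88 percentage points.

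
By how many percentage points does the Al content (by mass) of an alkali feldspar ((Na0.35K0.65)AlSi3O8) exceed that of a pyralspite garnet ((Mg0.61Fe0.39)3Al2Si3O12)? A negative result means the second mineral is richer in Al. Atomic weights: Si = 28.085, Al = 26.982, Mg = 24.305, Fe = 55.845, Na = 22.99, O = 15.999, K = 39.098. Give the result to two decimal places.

-2.37 percentage points

Al in (Na0.35K0.65)AlSi3O8: molar mass 272.689 g/mol; 1×26.982 = 26.982 g → 9.89 wt%.
Al in (Mg0.61Fe0.39)3Al2Si3O12: molar mass 440.024 g/mol; 2×26.982 = 53.964 g → 12.26 wt%.
Difference = 9.89 − 12.26 = -2.37 percentage points.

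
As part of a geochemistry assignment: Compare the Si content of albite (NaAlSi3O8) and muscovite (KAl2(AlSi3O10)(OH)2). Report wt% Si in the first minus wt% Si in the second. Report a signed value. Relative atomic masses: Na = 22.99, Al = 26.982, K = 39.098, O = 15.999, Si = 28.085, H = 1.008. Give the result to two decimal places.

Si in NaAlSi3O8: molar mass 262.219 g/mol; 3×28.085 = 84.255 g → 32.13 wt%.
Si in KAl2(AlSi3O10)(OH)2: molar mass 398.303 g/mol; 3×28.085 = 84.255 g → 21.15 wt%.
Difference = 32.13 − 21.15 = 10.98 percentage points.

10.98 percentage points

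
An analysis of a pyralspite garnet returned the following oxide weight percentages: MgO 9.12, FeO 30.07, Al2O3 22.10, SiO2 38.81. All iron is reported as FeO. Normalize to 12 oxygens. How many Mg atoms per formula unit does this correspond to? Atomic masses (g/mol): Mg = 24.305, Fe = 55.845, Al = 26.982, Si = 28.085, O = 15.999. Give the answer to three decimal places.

1.050 Mg apfu

MgO (M=40.304): mol = 0.22628; Mg = 0.22628, O = 0.22628.
FeO (M=71.844): mol = 0.41855; Fe = 0.41855, O = 0.41855.
Al2O3 (M=101.961): mol = 0.21675; Al = 0.43350, O = 0.65025.
SiO2 (M=60.083): mol = 0.64594; Si = 0.64594, O = 1.29188.
ΣO = 2.58696; factor = 12/ΣO = 4.63865.
Mg apfu = 0.22628 × 4.63865 = 1.050.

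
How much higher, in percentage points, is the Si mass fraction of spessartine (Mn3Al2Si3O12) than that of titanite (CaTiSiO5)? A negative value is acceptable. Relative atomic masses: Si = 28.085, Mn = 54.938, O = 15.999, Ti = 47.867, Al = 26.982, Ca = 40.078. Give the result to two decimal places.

Si in Mn3Al2Si3O12: molar mass 495.021 g/mol; 3×28.085 = 84.255 g → 17.02 wt%.
Si in CaTiSiO5: molar mass 196.025 g/mol; 1×28.085 = 28.085 g → 14.33 wt%.
Difference = 17.02 − 14.33 = 2.69 percentage points.

2.69 percentage points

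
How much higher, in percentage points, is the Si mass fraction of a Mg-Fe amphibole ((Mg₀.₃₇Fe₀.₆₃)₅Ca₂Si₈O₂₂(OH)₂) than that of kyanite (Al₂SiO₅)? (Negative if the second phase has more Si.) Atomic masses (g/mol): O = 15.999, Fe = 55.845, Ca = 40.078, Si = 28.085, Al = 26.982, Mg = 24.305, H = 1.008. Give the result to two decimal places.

7.31 percentage points

M((Mg₀.₃₇Fe₀.₆₃)₅Ca₂Si₈O₂₂(OH)₂) = 911.704 g/mol, so wt% Si = 224.680/911.704 × 100 = 24.64%.
M(Al₂SiO₅) = 162.044 g/mol, so wt% Si = 28.085/162.044 × 100 = 17.33%.
24.64 − 17.33 = 7.31 pp.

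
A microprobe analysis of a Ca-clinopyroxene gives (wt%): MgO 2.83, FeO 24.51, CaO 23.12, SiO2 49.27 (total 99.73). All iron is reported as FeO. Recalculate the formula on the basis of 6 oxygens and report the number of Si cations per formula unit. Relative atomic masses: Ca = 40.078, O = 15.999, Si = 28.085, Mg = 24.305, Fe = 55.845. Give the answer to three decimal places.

MgO: 2.83/40.304 = 0.07022 mol → 0.07022 mol Mg, 0.07022 mol O.
FeO: 24.51/71.844 = 0.34116 mol → 0.34116 mol Fe, 0.34116 mol O.
CaO: 23.12/56.077 = 0.41229 mol → 0.41229 mol Ca, 0.41229 mol O.
SiO2: 49.27/60.083 = 0.82003 mol → 0.82003 mol Si, 1.64006 mol O.
Total oxygen = 2.46373 mol. Normalization factor = 6/2.46373 = 2.43533.
Si per 6 O = 0.82003 × 2.43533 = 1.997.

1.997 Si apfu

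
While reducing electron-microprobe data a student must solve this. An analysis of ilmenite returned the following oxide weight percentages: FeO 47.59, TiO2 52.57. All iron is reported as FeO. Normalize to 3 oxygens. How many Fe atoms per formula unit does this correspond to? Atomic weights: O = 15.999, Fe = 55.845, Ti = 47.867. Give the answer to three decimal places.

FeO: 47.59/71.844 = 0.66241 mol → 0.66241 mol Fe, 0.66241 mol O.
TiO2: 52.57/79.865 = 0.65824 mol → 0.65824 mol Ti, 1.31648 mol O.
Total oxygen = 1.97889 mol. Normalization factor = 3/1.97889 = 1.51600.
Fe per 3 O = 0.66241 × 1.51600 = 1.004.

1.004 Fe apfu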